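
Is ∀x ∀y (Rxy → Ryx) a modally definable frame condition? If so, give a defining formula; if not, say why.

This is a Sahlqvist condition; the B axiom r → □◇r defines it.

Yes, by r → □◇r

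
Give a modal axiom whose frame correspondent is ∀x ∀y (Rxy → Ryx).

This is symmetry; the standard corresponding axiom is B: s → □◇s.

s → □◇s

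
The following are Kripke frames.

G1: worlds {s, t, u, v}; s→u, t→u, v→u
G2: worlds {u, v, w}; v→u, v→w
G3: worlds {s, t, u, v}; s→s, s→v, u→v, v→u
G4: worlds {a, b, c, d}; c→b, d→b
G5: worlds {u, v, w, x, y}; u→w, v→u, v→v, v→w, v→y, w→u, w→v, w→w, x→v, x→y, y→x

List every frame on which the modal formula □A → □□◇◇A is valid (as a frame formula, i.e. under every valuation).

G1, G2, G4

The schema corresponds to a generalized confluence (Geach) condition: ∀x ∀z (xR²z → ∃w (xRw ∧ zR²w)).
G1: satisfies the condition.
G2: satisfies the condition.
G3: fails — sR²u but no w with sRw and uR²w.
G4: satisfies the condition.
G5: fails — yR²y but no t with yRt and yR²t.
Valid on: G1, G2, G4.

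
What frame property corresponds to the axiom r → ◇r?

This is a form of the T axiom.
Its frame correspondent is reflexivity — ∀x Rxx.

reflexivity: ∀x Rxx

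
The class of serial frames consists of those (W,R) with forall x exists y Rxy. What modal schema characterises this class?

The condition is seriality. The D schema □r → ◇r defines it.
Suppose □r→◇r is valid. At any x set V(r)=W. Then □r at x, so ◇r at x, so x has a successor.

□r → ◇r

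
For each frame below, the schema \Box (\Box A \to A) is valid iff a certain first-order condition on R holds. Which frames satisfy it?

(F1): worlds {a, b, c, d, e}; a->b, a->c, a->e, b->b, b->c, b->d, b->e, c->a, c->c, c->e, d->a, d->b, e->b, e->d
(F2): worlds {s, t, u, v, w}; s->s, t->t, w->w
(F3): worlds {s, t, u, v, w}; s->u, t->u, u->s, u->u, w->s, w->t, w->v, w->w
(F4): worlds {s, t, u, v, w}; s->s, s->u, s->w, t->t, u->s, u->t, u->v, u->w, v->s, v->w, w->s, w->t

This is the axiom for shift-reflexivity; its first-order frame correspondent is \forall x \forall y (Rxy \to Ryy).
(F1): fails — Rae but not Ree.
(F2): holds.
(F3): fails — Rwt but not Rtt.
(F4): fails — Ruv but not Rvv.

(F2)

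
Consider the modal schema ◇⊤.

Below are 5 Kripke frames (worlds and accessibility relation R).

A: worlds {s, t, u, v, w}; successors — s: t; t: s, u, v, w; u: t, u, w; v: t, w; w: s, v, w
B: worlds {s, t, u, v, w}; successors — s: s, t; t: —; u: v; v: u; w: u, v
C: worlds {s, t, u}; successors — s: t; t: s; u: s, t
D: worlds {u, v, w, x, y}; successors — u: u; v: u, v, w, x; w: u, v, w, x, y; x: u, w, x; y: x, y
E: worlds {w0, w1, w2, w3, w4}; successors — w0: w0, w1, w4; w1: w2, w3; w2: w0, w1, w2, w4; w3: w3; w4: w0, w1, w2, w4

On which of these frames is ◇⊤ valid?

This is the axiom for seriality; its first-order frame correspondent is ∀x ∃y Rxy.
A: ✓.
B: fails — world t has no successor.
C: ✓.
D: ✓.
E: ✓.
Valid on: A, C, D, E.

A, C, D, E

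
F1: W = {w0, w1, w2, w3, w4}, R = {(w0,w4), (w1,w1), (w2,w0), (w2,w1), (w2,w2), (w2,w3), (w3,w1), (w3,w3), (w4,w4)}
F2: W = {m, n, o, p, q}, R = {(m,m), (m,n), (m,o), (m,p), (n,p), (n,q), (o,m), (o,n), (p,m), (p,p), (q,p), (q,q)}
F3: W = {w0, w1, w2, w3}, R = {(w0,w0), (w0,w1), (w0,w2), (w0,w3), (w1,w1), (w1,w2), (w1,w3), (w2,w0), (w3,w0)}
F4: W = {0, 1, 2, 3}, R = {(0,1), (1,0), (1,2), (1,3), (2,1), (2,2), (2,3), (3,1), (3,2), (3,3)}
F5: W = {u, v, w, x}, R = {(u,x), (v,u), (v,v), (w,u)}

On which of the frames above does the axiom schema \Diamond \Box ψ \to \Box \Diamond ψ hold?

F4

The schema corresponds to convergence: \forall x \forall y \forall z (Rxy \wedge Rxz \to \exists w (Ryw \wedge Rzw)).
F1: fails — Rw2w2 and Rw2w0 but w2 and w0 have no common successor.
F2: fails — Rmo and Rmn but o and n have no common successor.
F3: fails — Rw0w1 and Rw0w2 but w1 and w2 have no common successor.
F4: condition met.
F5: fails — Rux and Rux but x and x have no common successor.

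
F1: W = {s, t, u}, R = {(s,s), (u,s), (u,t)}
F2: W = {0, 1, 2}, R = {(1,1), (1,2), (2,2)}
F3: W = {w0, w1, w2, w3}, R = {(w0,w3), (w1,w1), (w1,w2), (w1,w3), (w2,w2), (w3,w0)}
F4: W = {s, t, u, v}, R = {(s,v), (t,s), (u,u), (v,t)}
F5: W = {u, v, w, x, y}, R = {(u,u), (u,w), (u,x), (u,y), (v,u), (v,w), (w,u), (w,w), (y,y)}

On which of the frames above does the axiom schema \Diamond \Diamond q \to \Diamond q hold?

Frame correspondent (Sahlqvist): \forall x \forall y \forall z (Rxy \wedge Ryz \to Rxz) — i.e. transitivity.
F1: holds.
F2: holds.
F3: fails — Rw1w3 and Rw3w0 but not Rw1w0.
F4: fails — Rvt and Rts but not Rvs.
F5: fails — Rwu and Rux but not Rwx.
Valid on: F1, F2.

F1, F2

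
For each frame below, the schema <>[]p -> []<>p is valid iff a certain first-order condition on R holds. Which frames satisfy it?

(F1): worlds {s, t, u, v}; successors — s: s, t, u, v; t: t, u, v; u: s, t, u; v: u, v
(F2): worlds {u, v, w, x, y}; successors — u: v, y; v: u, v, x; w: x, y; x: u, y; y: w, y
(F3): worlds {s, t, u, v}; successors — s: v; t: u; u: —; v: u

This is the axiom for convergence; its first-order frame correspondent is forall x forall y forall z (Rxy & Rxz -> exists w (Ryw & Rzw)).
(F1): condition met.
(F2): fails — Ruv and Ruy but v and y have no common successor.
(F3): fails — Rtu and Rtu but u and u have no common successor.
Valid on: (F1).

(F1)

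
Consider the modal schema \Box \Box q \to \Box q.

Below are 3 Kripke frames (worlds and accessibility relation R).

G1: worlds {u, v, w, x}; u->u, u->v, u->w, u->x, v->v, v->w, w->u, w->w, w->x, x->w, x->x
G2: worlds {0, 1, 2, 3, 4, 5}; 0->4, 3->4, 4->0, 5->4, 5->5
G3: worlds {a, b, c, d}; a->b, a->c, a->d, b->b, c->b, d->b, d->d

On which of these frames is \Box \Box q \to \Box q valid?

This is the axiom for density; its first-order frame correspondent is \forall x \forall y (Rxy \to \exists z (Rxz \wedge Rzy)).
G1: ✓.
G2: fails — R34 but no z with R3z and Rz4.
G3: fails — Rac but no z with Raz and Rzc.
Valid on: G1.

G1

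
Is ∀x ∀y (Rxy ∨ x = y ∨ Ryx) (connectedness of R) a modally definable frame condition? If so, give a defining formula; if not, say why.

Not modally definable

If a class were modally definable it would be closed under disjoint unions (Goldblatt–Thomason).
Take 4 disjoint single-world reflexive frames: each is trivially connected, but their disjoint union has 4 worlds with no edge between distinct components, so it is not connected.
Hence connectedness of R is not modally definable.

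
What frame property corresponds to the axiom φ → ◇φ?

This is frame-equivalent to □φ → φ (substitute ¬φ for φ and contrapose).
Suppose □φ→φ is valid. At any x set V(φ)={w : Rxw}. Then □φ holds at x, so φ holds at x, i.e. Rxx.

reflexivity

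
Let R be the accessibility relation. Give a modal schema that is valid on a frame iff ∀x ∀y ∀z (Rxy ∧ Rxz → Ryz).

A defining formula is ◇r → □◇r (the 5 axiom).
Suppose ◇r→□◇r is valid. Take Rxy, Rxz and set V(r)={y}. Then ◇r at x, so □◇r at x, so ◇r at z, so some w with Rzw has r; w=y, i.e. Rzy. By symmetry of the argument, Ryz.

◇r → □◇r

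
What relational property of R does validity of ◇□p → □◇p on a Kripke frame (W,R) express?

This schema is the .2 axiom.
Its frame correspondent is convergence — ∀x ∀y ∀z (Rxy ∧ Rxz → ∃w (Ryw ∧ Rzw)).

Convergence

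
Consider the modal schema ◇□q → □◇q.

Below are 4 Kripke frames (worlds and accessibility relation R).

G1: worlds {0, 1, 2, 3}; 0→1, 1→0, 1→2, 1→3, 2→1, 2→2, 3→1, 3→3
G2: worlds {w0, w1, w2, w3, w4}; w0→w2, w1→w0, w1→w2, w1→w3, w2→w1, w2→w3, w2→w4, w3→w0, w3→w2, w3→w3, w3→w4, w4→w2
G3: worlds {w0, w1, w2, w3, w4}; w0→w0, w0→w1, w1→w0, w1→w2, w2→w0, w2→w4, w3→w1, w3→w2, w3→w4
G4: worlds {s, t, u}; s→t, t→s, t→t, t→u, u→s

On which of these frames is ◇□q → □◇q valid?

Frame correspondent (Sahlqvist): ∀x ∀y ∀z (Rxy ∧ Rxz → ∃w (Ryw ∧ Rzw)) — i.e. convergence.
G1: holds.
G2: fails — Rw1w2 and Rw1w0 but w2 and w0 have no common successor.
G3: fails — Rw2w4 and Rw2w4 but w4 and w4 have no common successor.
G4: fails — Rts and Rtu but s and u have no common successor.
Valid on: G1.

G1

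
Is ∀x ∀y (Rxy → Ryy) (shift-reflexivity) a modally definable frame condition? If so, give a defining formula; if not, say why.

Yes, by □(□p → p)

The condition is shift-reflexivity. A defining modal formula is □(□p → p).
Suppose □(□p→p) is valid. Take Rxy and set V(p)={w : Ryw}. Then at y, □p holds; since □(□p→p) at x, □p→p at y, so p at y, i.e. Ryy.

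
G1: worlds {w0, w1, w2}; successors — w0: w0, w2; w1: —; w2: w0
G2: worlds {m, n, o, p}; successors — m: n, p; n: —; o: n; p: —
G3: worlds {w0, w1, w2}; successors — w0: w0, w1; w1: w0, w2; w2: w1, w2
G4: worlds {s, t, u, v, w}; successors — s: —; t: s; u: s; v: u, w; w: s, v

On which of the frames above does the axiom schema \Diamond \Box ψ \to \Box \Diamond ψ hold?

G1, G3

This is the axiom for convergence; its first-order frame correspondent is \forall x \forall y \forall z (Rxy \wedge Rxz \to \exists w (Ryw \wedge Rzw)).
G1: satisfies the condition.
G2: fails — Rmn and Rmn but n and n have no common successor.
G3: satisfies the condition.
G4: fails — Rts and Rts but s and s have no common successor.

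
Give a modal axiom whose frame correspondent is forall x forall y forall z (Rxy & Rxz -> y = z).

◇s → □s

The condition is partial functionality. The CD schema ◇s → □s defines it.
Suppose ◇s→□s is valid. Take Rxy, Rxz and set V(s)={y}. Then ◇s at x, so □s at x, so s at z, i.e. z=y.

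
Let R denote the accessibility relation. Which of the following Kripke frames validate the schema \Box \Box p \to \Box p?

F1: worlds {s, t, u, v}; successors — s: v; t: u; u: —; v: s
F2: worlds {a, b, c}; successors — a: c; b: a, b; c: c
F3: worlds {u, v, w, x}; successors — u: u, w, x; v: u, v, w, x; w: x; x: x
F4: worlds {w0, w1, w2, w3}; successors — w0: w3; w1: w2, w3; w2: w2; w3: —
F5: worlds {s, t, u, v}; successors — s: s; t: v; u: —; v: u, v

F2, F3, F5

The schema corresponds to density: \forall x \forall y (Rxy \to \exists z (Rxz \wedge Rzy)).
F1: fails — Rtu but no z with Rtz and Rzu.
F2: condition met.
F3: condition met.
F4: fails — Rw0w3 but no z with Rw0z and Rzw3.
F5: condition met.
Valid on: F2, F3, F5.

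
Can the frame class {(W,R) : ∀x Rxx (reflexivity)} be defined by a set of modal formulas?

This is a Sahlqvist condition; the T axiom □p → p defines it.
Suppose □p→p is valid. At any x set V(p)={w : Rxw}. Then □p holds at x, so p holds at x, i.e. Rxx.

Yes — defined by □p → p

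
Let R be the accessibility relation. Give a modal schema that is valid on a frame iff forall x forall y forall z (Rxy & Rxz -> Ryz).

◇q → □◇q

A defining formula is ◇q → □◇q (the 5 axiom).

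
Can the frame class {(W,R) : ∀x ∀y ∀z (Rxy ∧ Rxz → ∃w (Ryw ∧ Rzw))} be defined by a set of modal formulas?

Definable; ◇□p → □◇p defines it

Yes: it is convergence, defined by the .2 schema ◇□p → □◇p.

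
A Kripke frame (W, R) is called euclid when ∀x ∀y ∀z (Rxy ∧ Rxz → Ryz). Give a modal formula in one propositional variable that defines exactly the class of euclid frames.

◇p → □◇p

The condition is the Euclidean property. The 5 schema ◇p → □◇p defines it.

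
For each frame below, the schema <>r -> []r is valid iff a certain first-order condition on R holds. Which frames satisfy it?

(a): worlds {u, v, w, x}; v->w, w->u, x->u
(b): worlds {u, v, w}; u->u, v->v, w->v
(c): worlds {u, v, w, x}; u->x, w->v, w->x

(a), (b)

This is the axiom for partial functionality; its first-order frame correspondent is forall x forall y forall z (Rxy & Rxz -> y = z).
(a): satisfies the condition.
(b): satisfies the condition.
(c): fails — w sees both v and x.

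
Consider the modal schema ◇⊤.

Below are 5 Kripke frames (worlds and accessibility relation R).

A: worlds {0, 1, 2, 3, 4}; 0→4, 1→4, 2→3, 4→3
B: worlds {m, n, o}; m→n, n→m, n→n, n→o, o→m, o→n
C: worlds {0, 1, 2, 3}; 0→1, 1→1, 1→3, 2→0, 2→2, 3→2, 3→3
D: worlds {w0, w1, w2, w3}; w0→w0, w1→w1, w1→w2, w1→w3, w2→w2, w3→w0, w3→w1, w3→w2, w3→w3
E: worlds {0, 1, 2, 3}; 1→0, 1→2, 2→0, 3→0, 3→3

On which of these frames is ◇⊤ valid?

B, C, D

The schema corresponds to seriality: ∀x ∃y Rxy.
A: fails — world 3 has no successor.
B: satisfies the condition.
C: satisfies the condition.
D: satisfies the condition.
E: fails — world 0 has no successor.
Valid on: B, C, D.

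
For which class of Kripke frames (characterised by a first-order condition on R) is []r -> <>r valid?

This schema is the D axiom.
Its frame correspondent is seriality — forall x exists y Rxy.

seriality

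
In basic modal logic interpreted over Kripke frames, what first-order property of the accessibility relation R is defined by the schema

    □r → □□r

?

Suppose □r→□□r is valid. Take Rxy, Ryz and set V(r)={w : Rxw}. Then □r at x, so □□r at x, so □r at y, so r at z, i.e. Rxz.
The converse is a direct semantic check.
Frame condition: ∀x ∀y ∀z (Rxy ∧ Ryz → Rxz).

transitivity: ∀x ∀y ∀z (Rxy ∧ Ryz → Rxz)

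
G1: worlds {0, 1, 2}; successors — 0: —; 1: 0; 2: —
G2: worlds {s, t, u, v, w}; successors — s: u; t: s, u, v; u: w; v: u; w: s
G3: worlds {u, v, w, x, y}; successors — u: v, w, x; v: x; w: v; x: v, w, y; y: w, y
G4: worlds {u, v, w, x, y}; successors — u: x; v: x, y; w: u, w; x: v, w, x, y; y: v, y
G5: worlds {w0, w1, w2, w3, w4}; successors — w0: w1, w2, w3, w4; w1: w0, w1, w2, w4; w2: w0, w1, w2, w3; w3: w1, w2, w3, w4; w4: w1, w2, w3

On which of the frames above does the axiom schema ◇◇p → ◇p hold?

G1

Frame correspondent (Sahlqvist): ∀x ∀y ∀z (Rxy ∧ Ryz → Rxz) — i.e. transitivity.
G1: satisfies the condition.
G2: fails — Ruw and Rws but not Rus.
G3: fails — Rvx and Rxw but not Rvw.
G4: fails — Rxw and Rwu but not Rxu.
G5: fails — Rw3w1 and Rw1w0 but not Rw3w0.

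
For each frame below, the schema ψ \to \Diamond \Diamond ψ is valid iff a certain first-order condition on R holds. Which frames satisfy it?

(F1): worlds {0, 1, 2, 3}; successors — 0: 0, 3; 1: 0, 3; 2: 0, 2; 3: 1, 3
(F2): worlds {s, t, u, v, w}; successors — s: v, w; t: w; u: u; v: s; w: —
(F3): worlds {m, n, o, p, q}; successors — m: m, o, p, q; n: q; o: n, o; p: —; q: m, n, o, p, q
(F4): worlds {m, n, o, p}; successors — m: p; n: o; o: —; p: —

(F1)

Frame correspondent (Sahlqvist): \forall x \exists w (x = w \wedge x R^2 w) — i.e. a generalized confluence (Geach) condition.
(F1): condition met.
(F2): fails — at t but no w* with t=w* and tR²w*.
(F3): fails — at p but no w with p=w and pR²w.
(F4): fails — at m but no w with m=w and mR²w.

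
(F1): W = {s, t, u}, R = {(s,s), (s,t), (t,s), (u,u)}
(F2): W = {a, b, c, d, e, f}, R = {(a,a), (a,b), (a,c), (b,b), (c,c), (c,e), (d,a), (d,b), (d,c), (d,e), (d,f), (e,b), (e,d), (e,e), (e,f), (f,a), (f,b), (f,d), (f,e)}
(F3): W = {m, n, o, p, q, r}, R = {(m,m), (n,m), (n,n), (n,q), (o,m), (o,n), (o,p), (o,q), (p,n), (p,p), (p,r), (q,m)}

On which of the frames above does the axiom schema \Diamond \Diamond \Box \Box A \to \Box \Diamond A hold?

(F1)

Frame correspondent (Sahlqvist): \forall x \forall y \forall z ((x R^2 y \wedge xRz) \to \exists w (y R^2 w \wedge zRw)) — i.e. a generalized confluence (Geach) condition.
(F1): holds.
(F2): fails — aR²b, aRc but no w with bR²w and cRw.
(F3): fails — oR²m, oRp but no w with mR²w and pRw.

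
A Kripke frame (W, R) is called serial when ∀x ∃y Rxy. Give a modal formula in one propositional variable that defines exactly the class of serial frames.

□ψ → ◇ψ

This is seriality; the standard corresponding axiom is D: □ψ → ◇ψ.
Suppose □ψ→◇ψ is valid. At any x set V(ψ)=W. Then □ψ at x, so ◇ψ at x, so x has a successor.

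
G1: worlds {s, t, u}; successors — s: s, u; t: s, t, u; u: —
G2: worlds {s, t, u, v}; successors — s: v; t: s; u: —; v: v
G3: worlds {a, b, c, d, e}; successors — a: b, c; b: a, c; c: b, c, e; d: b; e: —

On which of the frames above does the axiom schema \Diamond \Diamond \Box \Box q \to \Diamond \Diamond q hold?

G2

Frame correspondent (Sahlqvist): \forall x \forall y (x R^2 y \to \exists w (y R^2 w \wedge x R^2 w)) — i.e. a generalized confluence (Geach) condition.
G1: fails — sR²u but no w with uR²w and sR²w.
G2: ✓.
G3: fails — aR²e but no w with eR²w and aR²w.
Valid on: G2.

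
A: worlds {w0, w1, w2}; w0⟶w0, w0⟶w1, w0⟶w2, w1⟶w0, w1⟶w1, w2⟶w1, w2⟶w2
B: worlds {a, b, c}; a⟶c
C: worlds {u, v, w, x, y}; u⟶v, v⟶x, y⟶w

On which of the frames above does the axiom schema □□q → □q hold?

Frame correspondent (Sahlqvist): ∀x ∀y (Rxy → ∃z (Rxz ∧ Rzy)) — i.e. density.
A: holds.
B: fails — Rac but no z with Raz and Rzc.
C: fails — Ruv but no z with Ruz and Rzv.
Valid on: A.

A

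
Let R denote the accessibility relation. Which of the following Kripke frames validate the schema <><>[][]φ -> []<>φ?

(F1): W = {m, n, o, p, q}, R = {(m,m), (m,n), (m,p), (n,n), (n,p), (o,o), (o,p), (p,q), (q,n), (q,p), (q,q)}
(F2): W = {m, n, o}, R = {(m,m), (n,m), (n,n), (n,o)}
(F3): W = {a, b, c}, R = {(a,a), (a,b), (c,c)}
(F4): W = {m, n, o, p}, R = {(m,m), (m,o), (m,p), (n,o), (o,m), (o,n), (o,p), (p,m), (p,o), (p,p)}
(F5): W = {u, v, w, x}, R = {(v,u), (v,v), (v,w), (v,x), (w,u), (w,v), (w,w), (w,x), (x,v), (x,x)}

The schema corresponds to a generalized confluence (Geach) condition: forall x forall y forall z ((x R^2 y & xRz) -> exists w (y R^2 w & zRw)).
(F1): holds.
(F2): fails — nR²m, nRo but no w with mR²w and oRw.
(F3): fails — aR²a, aRb but no w with aR²w and bRw.
(F4): holds.
(F5): fails — vR²u, vRu but no t with uR²t and uRt.

(F1), (F4)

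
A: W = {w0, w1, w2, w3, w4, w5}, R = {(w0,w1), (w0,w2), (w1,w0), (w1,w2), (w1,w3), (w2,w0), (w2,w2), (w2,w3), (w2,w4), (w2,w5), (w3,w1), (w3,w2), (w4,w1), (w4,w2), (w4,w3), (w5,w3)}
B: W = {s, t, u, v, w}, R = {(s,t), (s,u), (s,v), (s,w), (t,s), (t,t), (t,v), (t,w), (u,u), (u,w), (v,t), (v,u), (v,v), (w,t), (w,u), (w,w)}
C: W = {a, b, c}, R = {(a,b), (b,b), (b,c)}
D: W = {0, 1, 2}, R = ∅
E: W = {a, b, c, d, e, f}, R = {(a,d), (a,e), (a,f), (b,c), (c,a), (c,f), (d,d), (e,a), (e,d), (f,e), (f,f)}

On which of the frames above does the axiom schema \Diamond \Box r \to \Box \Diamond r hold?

B, D

The schema corresponds to convergence: \forall x \forall y \forall z (Rxy \wedge Rxz \to \exists w (Ryw \wedge Rzw)).
A: fails — Rw2w5 and Rw2w0 but w5 and w0 have no common successor.
B: satisfies the condition.
C: fails — Rbc and Rbc but c and c have no common successor.
D: satisfies the condition.
E: fails — Rae and Raf but e and f have no common successor.
Valid on: B, D.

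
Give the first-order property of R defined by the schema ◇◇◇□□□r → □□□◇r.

This is a Sahlqvist (Geach-type) schema ◇^3□^3r → □^3◇^1r.
Minimal-valuation argument: fix x; take any y with xR^3y and any z with xR^3z. Set V(r) to the set of worlds R-reachable from y in exactly 3 steps. Then □^3r holds at y, so the antecedent holds at x; validity forces ◇^1r at z, giving a w with zR^1w and yR^3w.
First-order correspondent: ∀x ∀y ∀z ((xR³y ∧ xR³z) → ∃w (yR³w ∧ zRw)).

∀x ∀y ∀z ((xR³y ∧ xR³z) → ∃w (yR³w ∧ zRw))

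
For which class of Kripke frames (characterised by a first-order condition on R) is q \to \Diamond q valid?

This is a form of the T axiom.
Its frame correspondent is reflexivity — \forall x Rxx.

reflexivity: \forall x Rxx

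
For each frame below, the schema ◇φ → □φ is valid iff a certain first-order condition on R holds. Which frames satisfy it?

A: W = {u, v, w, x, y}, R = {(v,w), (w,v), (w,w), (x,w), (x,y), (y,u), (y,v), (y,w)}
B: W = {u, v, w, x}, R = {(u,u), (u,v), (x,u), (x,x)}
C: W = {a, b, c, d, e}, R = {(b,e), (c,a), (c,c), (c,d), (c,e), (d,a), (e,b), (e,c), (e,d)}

none

This is the axiom for partial functionality; its first-order frame correspondent is ∀x ∀y ∀z (Rxy ∧ Rxz → y = z).
A: fails — w sees both v and w.
B: fails — u sees both u and v.
C: fails — c sees both a and c.
Valid on no frame.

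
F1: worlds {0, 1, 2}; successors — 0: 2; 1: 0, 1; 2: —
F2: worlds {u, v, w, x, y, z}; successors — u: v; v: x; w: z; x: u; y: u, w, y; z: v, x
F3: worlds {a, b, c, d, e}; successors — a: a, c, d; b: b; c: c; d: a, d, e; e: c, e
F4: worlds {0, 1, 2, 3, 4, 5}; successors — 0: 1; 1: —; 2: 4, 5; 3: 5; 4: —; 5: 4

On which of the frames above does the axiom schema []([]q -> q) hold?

F3

The schema corresponds to shift-reflexivity: forall x forall y (Rxy -> Ryy).
F1: fails — R10 but not R00.
F2: fails — Ruv but not Rvv.
F3: ✓.
F4: fails — R25 but not R55.
Valid on: F3.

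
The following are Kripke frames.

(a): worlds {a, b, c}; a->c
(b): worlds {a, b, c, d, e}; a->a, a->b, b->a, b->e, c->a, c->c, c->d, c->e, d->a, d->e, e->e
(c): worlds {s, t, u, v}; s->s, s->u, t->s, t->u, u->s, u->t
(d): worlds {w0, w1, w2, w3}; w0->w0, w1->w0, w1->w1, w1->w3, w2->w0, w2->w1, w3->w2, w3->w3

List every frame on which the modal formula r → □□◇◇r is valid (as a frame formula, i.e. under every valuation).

This is the axiom for a generalized confluence (Geach) condition; its first-order frame correspondent is ∀x ∀z (xR²z → ∃w (x = w ∧ zR²w)).
(a): holds.
(b): fails — aR²e but no w with a=w and eR²w.
(c): fails — tR²u but no w with t=w and uR²w.
(d): fails — w1R²w0 but no w with w1=w and w0R²w.

(a)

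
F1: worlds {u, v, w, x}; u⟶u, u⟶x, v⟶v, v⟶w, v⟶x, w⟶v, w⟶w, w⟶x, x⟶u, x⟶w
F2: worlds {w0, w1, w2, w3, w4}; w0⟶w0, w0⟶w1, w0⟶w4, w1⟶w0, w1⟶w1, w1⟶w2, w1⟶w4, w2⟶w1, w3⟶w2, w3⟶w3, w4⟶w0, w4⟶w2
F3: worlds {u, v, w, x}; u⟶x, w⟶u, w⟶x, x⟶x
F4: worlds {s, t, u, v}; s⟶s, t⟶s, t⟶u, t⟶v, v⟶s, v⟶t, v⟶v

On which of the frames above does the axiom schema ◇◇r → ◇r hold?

The schema corresponds to transitivity: ∀x ∀y ∀z (Rxy ∧ Ryz → Rxz).
F1: fails — Rxw and Rwx but not Rxx.
F2: fails — Rw0w4 and Rw4w2 but not Rw0w2.
F3: ✓.
F4: fails — Rtv and Rvt but not Rtt.
Valid on: F3.

F3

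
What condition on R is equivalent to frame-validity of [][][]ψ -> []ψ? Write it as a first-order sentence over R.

forall x forall z (xRz -> exists w (x R^3 w & z = w))

This is a Sahlqvist (Geach-type) schema ◇^0□^3ψ → □^1◇^0ψ.
Minimal-valuation argument: fix x; take any y with xR^0y and any z with xR^1z. Set V(ψ) to the set of worlds R-reachable from y in exactly 3 steps. Then □^3ψ holds at y, so the antecedent holds at x; validity forces ◇^0ψ at z, giving a w with zR^0w and yR^3w.
First-order correspondent: forall x forall z (xRz -> exists w (x R^3 w & z = w)).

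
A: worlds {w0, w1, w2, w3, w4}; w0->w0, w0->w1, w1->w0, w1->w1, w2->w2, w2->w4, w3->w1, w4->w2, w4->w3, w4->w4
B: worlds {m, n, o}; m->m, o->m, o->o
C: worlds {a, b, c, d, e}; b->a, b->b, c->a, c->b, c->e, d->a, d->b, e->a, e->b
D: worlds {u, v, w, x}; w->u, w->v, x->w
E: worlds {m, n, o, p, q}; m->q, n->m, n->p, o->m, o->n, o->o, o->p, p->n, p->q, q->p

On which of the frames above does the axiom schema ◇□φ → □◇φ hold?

The schema corresponds to convergence: ∀x ∀y ∀z (Rxy ∧ Rxz → ∃w (Ryw ∧ Rzw)).
A: fails — Rw4w4 and Rw4w3 but w4 and w3 have no common successor.
B: holds.
C: fails — Rbb and Rba but b and a have no common successor.
D: fails — Rwu and Rwu but u and u have no common successor.
E: fails — Ron and Rom but n and m have no common successor.

B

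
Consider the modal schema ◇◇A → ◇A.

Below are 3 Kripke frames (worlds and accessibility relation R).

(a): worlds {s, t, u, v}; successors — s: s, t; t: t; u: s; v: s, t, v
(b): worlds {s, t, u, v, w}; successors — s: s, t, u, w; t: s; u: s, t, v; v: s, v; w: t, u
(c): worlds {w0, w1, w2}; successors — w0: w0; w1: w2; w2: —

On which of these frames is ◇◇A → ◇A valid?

The schema corresponds to transitivity: ∀x ∀y ∀z (Rxy ∧ Ryz → Rxz).
(a): fails — Rus and Rst but not Rut.
(b): fails — Rwt and Rts but not Rws.
(c): condition met.
Valid on: (c).

(c)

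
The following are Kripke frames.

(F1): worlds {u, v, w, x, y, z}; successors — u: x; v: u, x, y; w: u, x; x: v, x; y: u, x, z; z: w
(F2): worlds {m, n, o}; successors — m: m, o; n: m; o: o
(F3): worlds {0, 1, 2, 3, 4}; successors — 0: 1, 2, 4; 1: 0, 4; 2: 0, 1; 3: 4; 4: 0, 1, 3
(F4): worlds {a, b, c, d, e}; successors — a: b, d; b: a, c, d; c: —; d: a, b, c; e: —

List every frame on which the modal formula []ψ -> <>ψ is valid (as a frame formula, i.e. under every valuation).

Frame correspondent (Sahlqvist): forall x exists y Rxy — i.e. seriality.
(F1): satisfies the condition.
(F2): satisfies the condition.
(F3): satisfies the condition.
(F4): fails — world c has no successor.

(F1), (F2), (F3)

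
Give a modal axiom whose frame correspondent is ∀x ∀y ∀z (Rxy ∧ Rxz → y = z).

The condition is partial functionality. The CD schema ◇s → □s defines it.

◇s → □s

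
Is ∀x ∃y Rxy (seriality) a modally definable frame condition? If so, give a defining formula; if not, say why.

Yes — defined by □q → ◇q

Yes: it is seriality, defined by the D schema □q → ◇q.
Suppose □q→◇q is valid. At any x set V(q)=W. Then □q at x, so ◇q at x, so x has a successor.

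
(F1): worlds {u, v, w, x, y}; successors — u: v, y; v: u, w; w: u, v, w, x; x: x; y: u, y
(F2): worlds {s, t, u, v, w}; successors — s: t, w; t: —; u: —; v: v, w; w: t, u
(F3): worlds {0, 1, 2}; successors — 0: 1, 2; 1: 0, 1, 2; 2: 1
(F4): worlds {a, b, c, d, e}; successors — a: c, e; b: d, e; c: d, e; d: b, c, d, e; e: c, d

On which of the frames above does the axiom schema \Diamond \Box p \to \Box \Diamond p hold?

(F3), (F4)

This is the axiom for convergence; its first-order frame correspondent is \forall x \forall y \forall z (Rxy \wedge Rxz \to \exists w (Ryw \wedge Rzw)).
(F1): fails — Rwu and Rwx but u and x have no common successor.
(F2): fails — Rsw and Rst but w and t have no common successor.
(F3): satisfies the condition.
(F4): satisfies the condition.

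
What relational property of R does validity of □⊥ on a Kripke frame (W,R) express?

This schema is the Ver axiom.
Its frame correspondent is emptiness of R — ∀x ∀y ¬Rxy.

Emptiness of R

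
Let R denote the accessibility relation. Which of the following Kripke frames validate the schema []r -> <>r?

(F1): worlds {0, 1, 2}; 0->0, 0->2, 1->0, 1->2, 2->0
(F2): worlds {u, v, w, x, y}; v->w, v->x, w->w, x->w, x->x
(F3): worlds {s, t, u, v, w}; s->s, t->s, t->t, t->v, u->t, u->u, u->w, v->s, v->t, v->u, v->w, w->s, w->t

The schema corresponds to seriality: forall x exists y Rxy.
(F1): holds.
(F2): fails — world u has no successor.
(F3): holds.

(F1), (F3)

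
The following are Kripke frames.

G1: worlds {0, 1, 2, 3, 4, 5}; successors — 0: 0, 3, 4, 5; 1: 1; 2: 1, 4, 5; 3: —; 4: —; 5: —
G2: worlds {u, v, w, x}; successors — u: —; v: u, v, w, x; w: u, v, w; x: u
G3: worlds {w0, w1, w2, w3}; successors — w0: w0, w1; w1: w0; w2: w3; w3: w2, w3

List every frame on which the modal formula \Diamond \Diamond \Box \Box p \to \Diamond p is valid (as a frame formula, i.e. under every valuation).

G3

The schema corresponds to a generalized confluence (Geach) condition: \forall x \forall y (x R^2 y \to \exists w (y R^2 w \wedge xRw)).
G1: fails — 0R²3 but no w with 3R²w and 0Rw.
G2: fails — vR²u but no t with uR²t and vRt.
G3: satisfies the condition.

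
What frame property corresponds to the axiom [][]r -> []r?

Suppose □□r→□r is valid. Take Rxy and set V(r)={w : xR²w}. Then □□r at x, so □r at x, so r at y, i.e. ∃z(Rxz∧Rzy).
Conversely, any frame satisfying forall x forall y (Rxy -> exists z (Rxz & Rzy)) validates the schema.
Frame condition: forall x forall y (Rxy -> exists z (Rxz & Rzy)).

density: forall x forall y (Rxy -> exists z (Rxz & Rzy))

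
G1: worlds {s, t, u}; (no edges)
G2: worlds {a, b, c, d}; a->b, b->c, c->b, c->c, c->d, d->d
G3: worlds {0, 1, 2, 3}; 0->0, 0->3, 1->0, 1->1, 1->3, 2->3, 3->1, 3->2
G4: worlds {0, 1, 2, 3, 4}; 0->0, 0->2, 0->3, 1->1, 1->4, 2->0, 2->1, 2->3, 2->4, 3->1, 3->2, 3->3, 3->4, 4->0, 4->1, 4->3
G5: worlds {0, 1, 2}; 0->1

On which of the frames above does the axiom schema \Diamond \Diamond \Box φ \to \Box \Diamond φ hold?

G1, G5

The schema corresponds to a generalized confluence (Geach) condition: \forall x \forall y \forall z ((x R^2 y \wedge xRz) \to \exists w (yRw \wedge zRw)).
G1: satisfies the condition.
G2: fails — cR²b, cRd but no w with bRw and dRw.
G3: fails — 0R²0, 0R3 but no w with 0Rw and 3Rw.
G4: fails — 0R²1, 0R0 but no w with 1Rw and 0Rw.
G5: satisfies the condition.
Valid on: G1, G5.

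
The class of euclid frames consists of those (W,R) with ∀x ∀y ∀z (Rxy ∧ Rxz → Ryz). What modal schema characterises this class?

◇q → □◇q

This is the Euclidean property; the standard corresponding axiom is 5: ◇q → □◇q.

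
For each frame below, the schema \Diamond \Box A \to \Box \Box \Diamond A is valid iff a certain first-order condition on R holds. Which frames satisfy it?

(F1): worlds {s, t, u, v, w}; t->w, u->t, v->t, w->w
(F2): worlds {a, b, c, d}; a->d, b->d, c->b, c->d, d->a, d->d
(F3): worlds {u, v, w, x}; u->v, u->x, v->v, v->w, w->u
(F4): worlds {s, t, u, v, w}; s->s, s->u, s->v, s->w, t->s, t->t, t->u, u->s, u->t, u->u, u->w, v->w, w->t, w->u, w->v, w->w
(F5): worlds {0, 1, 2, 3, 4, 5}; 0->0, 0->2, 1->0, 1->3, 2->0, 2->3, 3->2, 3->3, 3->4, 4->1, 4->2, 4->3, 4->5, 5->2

Frame correspondent (Sahlqvist): \forall x \forall y \forall z ((xRy \wedge x R^2 z) \to \exists w (yRw \wedge zRw)) — i.e. a generalized confluence (Geach) condition.
(F1): condition met.
(F2): condition met.
(F3): fails — uRv, uR²w but no t with vRt and wRt.
(F4): fails — sRv, sR²t but no w* with vRw* and tRw*.
(F5): fails — 3R2, 3R²5 but no w with 2Rw and 5Rw.
Valid on: (F1), (F2).

(F1), (F2)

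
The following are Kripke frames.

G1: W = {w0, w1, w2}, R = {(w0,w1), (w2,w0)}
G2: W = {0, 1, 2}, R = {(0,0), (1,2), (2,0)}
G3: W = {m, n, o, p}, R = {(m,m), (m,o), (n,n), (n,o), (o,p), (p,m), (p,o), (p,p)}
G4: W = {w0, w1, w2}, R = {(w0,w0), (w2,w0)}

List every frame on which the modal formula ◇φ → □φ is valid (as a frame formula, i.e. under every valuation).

G1, G2, G4

The schema corresponds to partial functionality: ∀x ∀y ∀z (Rxy ∧ Rxz → y = z).
G1: ✓.
G2: ✓.
G3: fails — m sees both m and o.
G4: ✓.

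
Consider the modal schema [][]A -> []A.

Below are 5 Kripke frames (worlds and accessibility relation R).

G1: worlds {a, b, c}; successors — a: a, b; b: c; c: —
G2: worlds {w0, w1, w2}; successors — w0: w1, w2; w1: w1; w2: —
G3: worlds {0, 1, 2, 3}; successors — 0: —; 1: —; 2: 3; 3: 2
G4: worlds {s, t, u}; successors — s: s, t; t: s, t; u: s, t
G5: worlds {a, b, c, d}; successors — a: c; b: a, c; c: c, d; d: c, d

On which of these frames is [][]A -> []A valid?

G4

Frame correspondent (Sahlqvist): forall x forall y (Rxy -> exists z (Rxz & Rzy)) — i.e. density.
G1: fails — Rbc but no z with Rbz and Rzc.
G2: fails — Rw0w2 but no z with Rw0z and Rzw2.
G3: fails — R23 but no z with R2z and Rz3.
G4: condition met.
G5: fails — Rba but no z with Rbz and Rza.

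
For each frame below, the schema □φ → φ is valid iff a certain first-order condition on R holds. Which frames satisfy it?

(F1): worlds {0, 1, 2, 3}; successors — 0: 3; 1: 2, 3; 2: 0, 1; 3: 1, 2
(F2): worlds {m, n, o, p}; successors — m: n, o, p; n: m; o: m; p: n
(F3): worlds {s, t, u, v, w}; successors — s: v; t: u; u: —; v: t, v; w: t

Frame correspondent (Sahlqvist): ∀x Rxx — i.e. reflexivity.
(F1): fails — world 0 does not see itself.
(F2): fails — world m does not see itself.
(F3): fails — world s does not see itself.
Valid on no frame.

none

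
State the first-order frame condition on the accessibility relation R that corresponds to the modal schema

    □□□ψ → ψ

This is a Sahlqvist (Geach-type) schema ◇^0□^3ψ → □^0◇^0ψ.
Minimal-valuation argument: fix x; take any y with xR^0y and any z with xR^0z. Set V(ψ) to the set of worlds R-reachable from y in exactly 3 steps. Then □^3ψ holds at y, so the antecedent holds at x; validity forces ◇^0ψ at z, giving a w with zR^0w and yR^3w.
First-order correspondent: ∀x ∃w (xR³w ∧ x = w).

∀x ∃w (xR³w ∧ x = w)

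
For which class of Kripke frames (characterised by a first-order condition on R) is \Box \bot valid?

□⊥ is valid iff no world has any successor (otherwise □⊥ fails at any world with one).
The converse is a direct semantic check.
Frame condition: \forall x \forall y \neg Rxy.

emptiness of R: \forall x \forall y \neg Rxy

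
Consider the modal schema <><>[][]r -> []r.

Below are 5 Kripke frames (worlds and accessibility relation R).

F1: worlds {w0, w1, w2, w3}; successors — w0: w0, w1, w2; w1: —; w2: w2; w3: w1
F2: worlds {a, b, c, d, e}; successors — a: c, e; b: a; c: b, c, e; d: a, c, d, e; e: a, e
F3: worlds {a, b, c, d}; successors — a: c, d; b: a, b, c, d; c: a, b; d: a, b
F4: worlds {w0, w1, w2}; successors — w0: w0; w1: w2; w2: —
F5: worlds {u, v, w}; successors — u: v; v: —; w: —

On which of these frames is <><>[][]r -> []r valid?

F4, F5

This is the axiom for a generalized confluence (Geach) condition; its first-order frame correspondent is forall x forall y forall z ((x R^2 y & xRz) -> exists w (y R^2 w & z = w)).
F1: fails — w0R²w1, w0Rw0 but no w with w1R²w and w0=w.
F2: fails — cR²b, cRb but no w with bR²w and b=w.
F3: fails — aR²a, aRc but no w with aR²w and c=w.
F4: ✓.
F5: ✓.
Valid on: F4, F5.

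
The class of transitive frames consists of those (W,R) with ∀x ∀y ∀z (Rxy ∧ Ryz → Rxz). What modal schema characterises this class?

□p → □□p

This is transitivity; the standard corresponding axiom is 4: □p → □□p.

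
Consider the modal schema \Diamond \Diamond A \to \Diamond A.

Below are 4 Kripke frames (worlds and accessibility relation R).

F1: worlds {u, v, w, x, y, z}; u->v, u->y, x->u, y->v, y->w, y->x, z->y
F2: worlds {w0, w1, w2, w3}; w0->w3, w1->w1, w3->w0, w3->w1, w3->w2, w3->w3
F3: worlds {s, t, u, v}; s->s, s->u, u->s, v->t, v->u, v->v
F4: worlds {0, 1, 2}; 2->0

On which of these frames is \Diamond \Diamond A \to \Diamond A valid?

Frame correspondent (Sahlqvist): \forall x \forall y (x R^2 y \to \exists w (y = w \wedge xRw)) — i.e. a generalized confluence (Geach) condition.
F1: fails — uR²w but no t with w=t and uRt.
F2: fails — w0R²w0 but no w with w0=w and w0Rw.
F3: fails — uR²u but no w with u=w and uRw.
F4: holds.
Valid on: F4.

F4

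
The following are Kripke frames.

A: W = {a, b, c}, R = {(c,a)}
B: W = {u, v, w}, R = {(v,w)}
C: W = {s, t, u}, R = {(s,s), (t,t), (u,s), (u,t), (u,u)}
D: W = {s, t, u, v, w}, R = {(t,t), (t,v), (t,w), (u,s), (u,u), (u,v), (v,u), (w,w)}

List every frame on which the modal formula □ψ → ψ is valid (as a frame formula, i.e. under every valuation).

The schema corresponds to reflexivity: ∀x Rxx.
A: fails — world a does not see itself.
B: fails — world u does not see itself.
C: satisfies the condition.
D: fails — world s does not see itself.

C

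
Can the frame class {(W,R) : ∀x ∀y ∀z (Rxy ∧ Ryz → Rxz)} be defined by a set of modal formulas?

Yes, by □p → □□p

This is a Sahlqvist condition; the 4 axiom □p → □□p defines it.
Suppose □p→□□p is valid. Take Rxy, Ryz and set V(p)={w : Rxw}. Then □p at x, so □□p at x, so □p at y, so p at z, i.e. Rxz.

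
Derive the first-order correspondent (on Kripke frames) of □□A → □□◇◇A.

This is a Sahlqvist (Geach-type) schema ◇^0□^2A → □^2◇^2A.
Minimal-valuation argument: fix x; take any y with xR^0y and any z with xR^2z. Set V(A) to the set of worlds R-reachable from y in exactly 2 steps. Then □^2A holds at y, so the antecedent holds at x; validity forces ◇^2A at z, giving a w with zR^2w and yR^2w.
First-order correspondent: ∀x ∀z (xR²z → ∃w (xR²w ∧ zR²w)).

∀x ∀z (xR²z → ∃w (xR²w ∧ zR²w))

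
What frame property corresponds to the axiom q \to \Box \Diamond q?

symmetry

Suppose q→□◇q is valid. Take Rxy and set V(q)={x}. Then q at x, so □◇q at x, so ◇q at y, so some z with Ryz has q; z=x, i.e. Ryx.
Conversely, any frame satisfying \forall x \forall y (Rxy \to Ryx) validates the schema.
So the correspondent is symmetry.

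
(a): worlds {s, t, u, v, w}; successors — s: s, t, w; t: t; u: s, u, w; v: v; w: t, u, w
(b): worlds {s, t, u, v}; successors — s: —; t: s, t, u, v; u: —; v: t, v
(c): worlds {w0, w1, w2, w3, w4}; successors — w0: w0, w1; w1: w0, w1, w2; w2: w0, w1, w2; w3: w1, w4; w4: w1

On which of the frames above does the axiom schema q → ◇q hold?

(a)

Frame correspondent (Sahlqvist): ∀x Rxx — i.e. reflexivity.
(a): satisfies the condition.
(b): fails — world s does not see itself.
(c): fails — world w3 does not see itself.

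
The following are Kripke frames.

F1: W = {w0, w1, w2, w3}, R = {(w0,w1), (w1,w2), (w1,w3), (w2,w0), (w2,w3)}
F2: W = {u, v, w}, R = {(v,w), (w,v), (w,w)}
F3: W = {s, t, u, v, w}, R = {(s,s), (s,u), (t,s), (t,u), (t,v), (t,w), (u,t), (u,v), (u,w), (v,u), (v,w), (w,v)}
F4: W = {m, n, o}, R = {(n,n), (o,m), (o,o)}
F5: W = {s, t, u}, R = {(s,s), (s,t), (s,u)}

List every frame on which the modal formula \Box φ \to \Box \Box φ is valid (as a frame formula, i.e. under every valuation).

Frame correspondent (Sahlqvist): \forall x \forall y \forall z (Rxy \wedge Ryz \to Rxz) — i.e. transitivity.
F1: fails — Rw1w2 and Rw2w0 but not Rw1w0.
F2: fails — Rvw and Rwv but not Rvv.
F3: fails — Ruv and Rvu but not Ruu.
F4: ✓.
F5: ✓.
Valid on: F4, F5.

F4, F5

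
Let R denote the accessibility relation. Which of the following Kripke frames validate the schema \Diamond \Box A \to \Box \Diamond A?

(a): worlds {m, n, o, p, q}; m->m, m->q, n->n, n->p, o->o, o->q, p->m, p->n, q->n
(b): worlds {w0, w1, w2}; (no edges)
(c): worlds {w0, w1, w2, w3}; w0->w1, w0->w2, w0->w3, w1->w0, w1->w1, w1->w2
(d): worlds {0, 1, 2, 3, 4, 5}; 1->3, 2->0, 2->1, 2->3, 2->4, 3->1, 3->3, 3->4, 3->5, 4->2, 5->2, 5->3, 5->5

(b)

Frame correspondent (Sahlqvist): \forall x \forall y \forall z (Rxy \wedge Rxz \to \exists w (Ryw \wedge Rzw)) — i.e. convergence.
(a): fails — Rmq and Rmm but q and m have no common successor.
(b): holds.
(c): fails — Rw0w1 and Rw0w2 but w1 and w2 have no common successor.
(d): fails — R23 and R20 but 3 and 0 have no common successor.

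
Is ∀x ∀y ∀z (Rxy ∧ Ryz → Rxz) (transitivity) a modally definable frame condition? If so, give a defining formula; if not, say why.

The condition is transitivity. A defining modal formula is □r → □□r.
Suppose □r→□□r is valid. Take Rxy, Ryz and set V(r)={w : Rxw}. Then □r at x, so □□r at x, so □r at y, so r at z, i.e. Rxz.

Definable; □r → □□r defines it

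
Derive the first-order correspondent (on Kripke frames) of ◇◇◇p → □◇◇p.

This is a Sahlqvist (Geach-type) schema ◇^3□^0p → □^1◇^2p.
Minimal-valuation argument: fix x; take any y with xR^3y and any z with xR^1z. Set V(p) to the set of worlds R-reachable from y in exactly 0 steps. Then □^0p holds at y, so the antecedent holds at x; validity forces ◇^2p at z, giving a w with zR^2w and yR^0w.
First-order correspondent: ∀x ∀y ∀z ((xR³y ∧ xRz) → ∃w (y = w ∧ zR²w)).

∀x ∀y ∀z ((xR³y ∧ xRz) → ∃w (y = w ∧ zR²w))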